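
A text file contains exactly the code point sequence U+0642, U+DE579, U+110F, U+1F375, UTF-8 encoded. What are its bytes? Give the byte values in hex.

U+0642: 2-byte form → D9 82.
U+DE579: 4-byte form → F3 9E 95 B9.
U+110F: 3-byte form → E1 84 8F.
U+1F375: 4-byte form → F0 9F 8D B5.
Concatenated (13 bytes): D9 82 F3 9E 95 B9 E1 84 8F F0 9F 8D B5.

D9 82 F3 9E 95 B9 E1 84 8F F0 9F 8D B5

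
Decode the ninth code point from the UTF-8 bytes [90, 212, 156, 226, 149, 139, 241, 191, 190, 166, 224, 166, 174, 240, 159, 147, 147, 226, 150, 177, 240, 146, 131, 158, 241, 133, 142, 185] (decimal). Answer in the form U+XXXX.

Offset 0: leading byte 0x5A = 01011010 → 1-byte char #1 = 5A.
Offset 1: leading byte 0xD4 = 11010100 → 2-byte char #2 = D4 9C.
Offset 3: leading byte 0xE2 = 11100010 → 3-byte char #3 = E2 95 8B.
Offset 6: leading byte 0xF1 = 11110001 → 4-byte char #4 = F1 BF BE A6.
Offset 10: leading byte 0xE0 = 11100000 → 3-byte char #5 = E0 A6 AE.
Offset 13: leading byte 0xF0 = 11110000 → 4-byte char #6 = F0 9F 93 93.
Offset 17: leading byte 0xE2 = 11100010 → 3-byte char #7 = E2 96 B1.
Offset 20: leading byte 0xF0 = 11110000 → 4-byte char #8 = F0 92 83 9E.
Offset 24: leading byte 0xF1 = 11110001 → 4-byte char #9 = F1 85 8E B9.
Leading byte 0xF1 = 11110001 matches 11110xxx → 4-byte sequence.
Byte 1: 0xF1 = 11110001, payload 001 (3 bits).
Byte 2: 0x85 = 10000101 (10xxxxxx ✓), payload 000101.
Byte 3: 0x8E = 10001110 (10xxxxxx ✓), payload 001110.
Byte 4: 0xB9 = 10111001 (10xxxxxx ✓), payload 111001.
Concatenate: 001000101001110111001 = 0x453B9 (21 bits → U+453B9).

U+453B9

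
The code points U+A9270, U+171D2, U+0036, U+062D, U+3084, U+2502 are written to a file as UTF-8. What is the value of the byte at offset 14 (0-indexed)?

0xE2

U+A9270 → 4-byte form F2 A9 89 B0 at offsets 0–3.
U+171D2 → 4-byte form F0 97 87 92 at offsets 4–7.
U+0036 → 1-byte form 36 at offsets 8–8.
U+062D → 2-byte form D8 AD at offsets 9–10.
U+3084 → 3-byte form E3 82 84 at offsets 11–13.
U+2502 → 3-byte form E2 94 82 at offsets 14–16.
Offset 14 falls in char 6's range; it's byte 1 of E2 94 82 = 0xE2.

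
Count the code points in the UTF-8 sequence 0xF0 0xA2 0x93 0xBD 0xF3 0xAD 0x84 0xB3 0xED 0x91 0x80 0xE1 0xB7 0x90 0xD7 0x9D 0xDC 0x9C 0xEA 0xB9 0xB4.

7

Byte at offset 0: 0xF0 = 11110000 → 4-byte char (#1). Advance 4.
Byte at offset 4: 0xF3 = 11110011 → 4-byte char (#2). Advance 4.
Byte at offset 8: 0xED = 11101101 → 3-byte char (#3). Advance 3.
Byte at offset 11: 0xE1 = 11100001 → 3-byte char (#4). Advance 3.
Byte at offset 14: 0xD7 = 11010111 → 2-byte char (#5). Advance 2.
Byte at offset 16: 0xDC = 11011100 → 2-byte char (#6). Advance 2.
Byte at offset 18: 0xEA = 11101010 → 3-byte char (#7). Advance 3.
Reached end at offset 21 after 7 code points.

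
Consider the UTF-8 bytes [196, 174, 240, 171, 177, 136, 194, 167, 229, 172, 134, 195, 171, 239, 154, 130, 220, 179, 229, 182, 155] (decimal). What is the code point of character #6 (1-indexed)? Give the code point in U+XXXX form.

U+F682

Offset 0: leading byte 0xC4 = 11000100 → 2-byte char #1 = C4 AE.
Offset 2: leading byte 0xF0 = 11110000 → 4-byte char #2 = F0 AB B1 88.
Offset 6: leading byte 0xC2 = 11000010 → 2-byte char #3 = C2 A7.
Offset 8: leading byte 0xE5 = 11100101 → 3-byte char #4 = E5 AC 86.
Offset 11: leading byte 0xC3 = 11000011 → 2-byte char #5 = C3 AB.
Offset 13: leading byte 0xEF = 11101111 → 3-byte char #6 = EF 9A 82.
Leading byte 0xEF = 11101111 matches 1110xxxx → 3-byte sequence.
Byte 1: 0xEF = 11101111, payload 1111 (4 bits).
Byte 2: 0x9A = 10011010 (10xxxxxx ✓), payload 011010.
Byte 3: 0x82 = 10000010 (10xxxxxx ✓), payload 000010.
Concatenate: 1111011010000010 = 0xF682 (16 bits → U+F682).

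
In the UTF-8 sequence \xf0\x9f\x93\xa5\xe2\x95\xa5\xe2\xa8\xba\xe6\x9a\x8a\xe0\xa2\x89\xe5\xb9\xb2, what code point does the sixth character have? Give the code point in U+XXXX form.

Offset 0: leading byte 0xF0 = 11110000 → 4-byte char #1 = F0 9F 93 A5.
Offset 4: leading byte 0xE2 = 11100010 → 3-byte char #2 = E2 95 A5.
Offset 7: leading byte 0xE2 = 11100010 → 3-byte char #3 = E2 A8 BA.
Offset 10: leading byte 0xE6 = 11100110 → 3-byte char #4 = E6 9A 8A.
Offset 13: leading byte 0xE0 = 11100000 → 3-byte char #5 = E0 A2 89.
Offset 16: leading byte 0xE5 = 11100101 → 3-byte char #6 = E5 B9 B2.
Leading byte 0xE5 = 11100101 matches 1110xxxx → 3-byte sequence.
Byte 1: 0xE5 = 11100101, payload 0101 (4 bits).
Byte 2: 0xB9 = 10111001 (10xxxxxx ✓), payload 111001.
Byte 3: 0xB2 = 10110010 (10xxxxxx ✓), payload 110010.
Concatenate: 0101111001110010 = 0x5E72 (16 bits → U+5E72).

U+5E72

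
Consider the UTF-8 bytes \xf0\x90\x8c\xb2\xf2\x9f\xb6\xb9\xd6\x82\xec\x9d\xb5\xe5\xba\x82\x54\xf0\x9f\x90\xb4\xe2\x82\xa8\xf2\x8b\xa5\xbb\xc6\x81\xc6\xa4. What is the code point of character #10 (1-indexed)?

Offset 0: leading byte 0xF0 = 11110000 → 4-byte char #1 = F0 90 8C B2.
Offset 4: leading byte 0xF2 = 11110010 → 4-byte char #2 = F2 9F B6 B9.
Offset 8: leading byte 0xD6 = 11010110 → 2-byte char #3 = D6 82.
Offset 10: leading byte 0xEC = 11101100 → 3-byte char #4 = EC 9D B5.
Offset 13: leading byte 0xE5 = 11100101 → 3-byte char #5 = E5 BA 82.
Offset 16: leading byte 0x54 = 01010100 → 1-byte char #6 = 54.
Offset 17: leading byte 0xF0 = 11110000 → 4-byte char #7 = F0 9F 90 B4.
Offset 21: leading byte 0xE2 = 11100010 → 3-byte char #8 = E2 82 A8.
Offset 24: leading byte 0xF2 = 11110010 → 4-byte char #9 = F2 8B A5 BB.
Offset 28: leading byte 0xC6 = 11000110 → 2-byte char #10 = C6 81.
Leading byte 0xC6 = 11000110 matches 110xxxxx → 2-byte sequence.
Byte 1: 0xC6 = 11000110, payload 00110 (5 bits).
Byte 2: 0x81 = 10000001 (10xxxxxx ✓), payload 000001.
Concatenate: 00110000001 = 0x181 (11 bits → U+0181).

U+0181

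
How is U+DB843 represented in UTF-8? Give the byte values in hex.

U+DB843 = 0xDB843 = 899139 decimal. In range U+10000–U+10FFFF → 4-byte form: 11110xxx 10xxxxxx 10xxxxxx 10xxxxxx.
Binary (21 bits): 011011011100001000011.
Split 3+6+6+6: 011 | 011011 | 100001 | 000011.
Byte 1: 11110011 = 0xF3.
Byte 2: 10011011 = 0x9B.
Byte 3: 10100001 = 0xA1.
Byte 4: 10000011 = 0x83.

F3 9B A1 83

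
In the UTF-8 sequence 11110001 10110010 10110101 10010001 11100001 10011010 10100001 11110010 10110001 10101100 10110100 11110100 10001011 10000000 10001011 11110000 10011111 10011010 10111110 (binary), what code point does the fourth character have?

Offset 0: leading byte 0xF1 = 11110001 → 4-byte char #1 = F1 B2 B5 91.
Offset 4: leading byte 0xE1 = 11100001 → 3-byte char #2 = E1 9A A1.
Offset 7: leading byte 0xF2 = 11110010 → 4-byte char #3 = F2 B1 AC B4.
Offset 11: leading byte 0xF4 = 11110100 → 4-byte char #4 = F4 8B 80 8B.
Leading byte 0xF4 = 11110100 matches 11110xxx → 4-byte sequence.
Byte 1: 0xF4 = 11110100, payload 100 (3 bits).
Byte 2: 0x8B = 10001011 (10xxxxxx ✓), payload 001011.
Byte 3: 0x80 = 10000000 (10xxxxxx ✓), payload 000000.
Byte 4: 0x8B = 10001011 (10xxxxxx ✓), payload 001011.
Concatenate: 100001011000000001011 = 0x10B00B (21 bits → U+10B00B).

U+10B00B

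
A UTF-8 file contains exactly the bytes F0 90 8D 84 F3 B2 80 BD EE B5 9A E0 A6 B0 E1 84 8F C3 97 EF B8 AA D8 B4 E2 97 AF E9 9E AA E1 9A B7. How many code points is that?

11

Byte at offset 0: 0xF0 = 11110000 → 4-byte char (#1). Advance 4.
Byte at offset 4: 0xF3 = 11110011 → 4-byte char (#2). Advance 4.
Byte at offset 8: 0xEE = 11101110 → 3-byte char (#3). Advance 3.
Byte at offset 11: 0xE0 = 11100000 → 3-byte char (#4). Advance 3.
Byte at offset 14: 0xE1 = 11100001 → 3-byte char (#5). Advance 3.
Byte at offset 17: 0xC3 = 11000011 → 2-byte char (#6). Advance 2.
Byte at offset 19: 0xEF = 11101111 → 3-byte char (#7). Advance 3.
Byte at offset 22: 0xD8 = 11011000 → 2-byte char (#8). Advance 2.
Byte at offset 24: 0xE2 = 11100010 → 3-byte char (#9). Advance 3.
Byte at offset 27: 0xE9 = 11101001 → 3-byte char (#10). Advance 3.
Byte at offset 30: 0xE1 = 11100001 → 3-byte char (#11). Advance 3.
Reached end at offset 33 after 11 code points.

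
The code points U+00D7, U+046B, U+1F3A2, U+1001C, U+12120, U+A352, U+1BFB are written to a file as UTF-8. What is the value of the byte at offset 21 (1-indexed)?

1-indexed offset 21 is 0-indexed offset 20.
U+00D7 → 2-byte form C3 97 at offsets 0–1.
U+046B → 2-byte form D1 AB at offsets 2–3.
U+1F3A2 → 4-byte form F0 9F 8E A2 at offsets 4–7.
U+1001C → 4-byte form F0 90 80 9C at offsets 8–11.
U+12120 → 4-byte form F0 92 84 A0 at offsets 12–15.
U+A352 → 3-byte form EA 8D 92 at offsets 16–18.
U+1BFB → 3-byte form E1 AF BB at offsets 19–21.
Offset 20 falls in char 7's range; it's byte 2 of E1 AF BB = 0xAF.

0xAF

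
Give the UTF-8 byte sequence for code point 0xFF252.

F3 BF 89 92

U+FF252 = 0xFF252 = 1045074 decimal. In range U+10000–U+10FFFF → 4-byte form: 11110xxx 10xxxxxx 10xxxxxx 10xxxxxx.
Binary (21 bits): 011111111001001010010.
Split 3+6+6+6: 011 | 111111 | 001001 | 010010.
Byte 1: 11110011 = 0xF3.
Byte 2: 10111111 = 0xBF.
Byte 3: 10001001 = 0x89.
Byte 4: 10010010 = 0x92.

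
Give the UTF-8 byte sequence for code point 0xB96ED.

F2 B9 9B AD

U+B96ED = 0xB96ED = 759533 decimal. In range U+10000–U+10FFFF → 4-byte form: 11110xxx 10xxxxxx 10xxxxxx 10xxxxxx.
Binary (21 bits): 010111001011011101101.
Split 3+6+6+6: 010 | 111001 | 011011 | 101101.
Byte 1: 11110010 = 0xF2.
Byte 2: 10111001 = 0xB9.
Byte 3: 10011011 = 0x9B.
Byte 4: 10101101 = 0xAD.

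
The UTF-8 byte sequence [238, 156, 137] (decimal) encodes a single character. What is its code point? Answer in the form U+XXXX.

Leading byte 0xEE = 11101110 matches 1110xxxx → 3-byte sequence.
Byte 1: 0xEE = 11101110, payload 1110 (4 bits).
Byte 2: 0x9C = 10011100 (10xxxxxx ✓), payload 011100.
Byte 3: 0x89 = 10001001 (10xxxxxx ✓), payload 001001.
Concatenate: 1110011100001001 = 0xE709 (16 bits → U+E709).

U+E709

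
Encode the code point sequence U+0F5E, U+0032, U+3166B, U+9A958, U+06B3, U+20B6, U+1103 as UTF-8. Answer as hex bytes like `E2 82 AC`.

U+0F5E: 3-byte form → E0 BD 9E.
U+0032: 1-byte form → 32.
U+3166B: 4-byte form → F0 B1 99 AB.
U+9A958: 4-byte form → F2 9A A5 98.
U+06B3: 2-byte form → DA B3.
U+20B6: 3-byte form → E2 82 B6.
U+1103: 3-byte form → E1 84 83.
Concatenated (20 bytes): E0 BD 9E 32 F0 B1 99 AB F2 9A A5 98 DA B3 E2 82 B6 E1 84 83.

E0 BD 9E 32 F0 B1 99 AB F2 9A A5 98 DA B3 E2 82 B6 E1 84 83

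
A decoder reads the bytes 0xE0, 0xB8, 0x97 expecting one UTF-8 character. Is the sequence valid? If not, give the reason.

Leading byte 0xE0 = 11100000 → 3-byte form.
Continuation bytes 0xB8=10111000, 0x97=10010111 all match 10xxxxxx.
Decoded value 0xE17 is ≥ 0x800 (shortest form) and not a surrogate.

valid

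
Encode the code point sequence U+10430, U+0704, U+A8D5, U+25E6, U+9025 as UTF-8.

F0 90 90 B0 DC 84 EA A3 95 E2 97 A6 E9 80 A5

U+10430: 4-byte form → F0 90 90 B0.
U+0704: 2-byte form → DC 84.
U+A8D5: 3-byte form → EA A3 95.
U+25E6: 3-byte form → E2 97 A6.
U+9025: 3-byte form → E9 80 A5.
Concatenated (15 bytes): F0 90 90 B0 DC 84 EA A3 95 E2 97 A6 E9 80 A5.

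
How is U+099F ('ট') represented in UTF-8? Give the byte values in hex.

U+099F = 0x99F = 2463 decimal. In range U+0800–U+FFFF → 3-byte form: 1110xxxx 10xxxxxx 10xxxxxx.
Binary (16 bits): 0000100110011111.
Split 4+6+6: 0000 | 100110 | 011111.
Byte 1: 11100000 = 0xE0.
Byte 2: 10100110 = 0xA6.
Byte 3: 10011111 = 0x9F.

E0 A6 9F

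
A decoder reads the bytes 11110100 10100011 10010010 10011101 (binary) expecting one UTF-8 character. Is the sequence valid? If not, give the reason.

invalid (encodes a value above U+10FFFF)

Leading byte 0xF4 = 11110100 → 4-byte form.
Payload = 0x12349D, which exceeds U+10FFFF, the maximum Unicode code point. (Leading bytes F5–FF, or F4 followed by ≥ 0x90, are invalid.)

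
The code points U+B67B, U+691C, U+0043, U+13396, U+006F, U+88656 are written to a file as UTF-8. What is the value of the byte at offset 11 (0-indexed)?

U+B67B → 3-byte form EB 99 BB at offsets 0–2.
U+691C → 3-byte form E6 A4 9C at offsets 3–5.
U+0043 → 1-byte form 43 at offsets 6–6.
U+13396 → 4-byte form F0 93 8E 96 at offsets 7–10.
U+006F → 1-byte form 6F at offsets 11–11.
Offset 11 falls in char 5's range; it's byte 1 of 6F = 0x6F.

0x6F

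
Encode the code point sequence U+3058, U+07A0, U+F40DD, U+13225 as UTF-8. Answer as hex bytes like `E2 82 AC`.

E3 81 98 DE A0 F3 B4 83 9D F0 93 88 A5

U+3058: 3-byte form → E3 81 98.
U+07A0: 2-byte form → DE A0.
U+F40DD: 4-byte form → F3 B4 83 9D.
U+13225: 4-byte form → F0 93 88 A5.
Concatenated (13 bytes): E3 81 98 DE A0 F3 B4 83 9D F0 93 88 A5.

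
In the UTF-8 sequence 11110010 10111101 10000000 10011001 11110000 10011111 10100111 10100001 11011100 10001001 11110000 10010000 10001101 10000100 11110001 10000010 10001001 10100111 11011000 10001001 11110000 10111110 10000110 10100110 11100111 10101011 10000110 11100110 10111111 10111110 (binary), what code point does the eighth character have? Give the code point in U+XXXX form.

U+7AC6

Offset 0: leading byte 0xF2 = 11110010 → 4-byte char #1 = F2 BD 80 99.
Offset 4: leading byte 0xF0 = 11110000 → 4-byte char #2 = F0 9F A7 A1.
Offset 8: leading byte 0xDC = 11011100 → 2-byte char #3 = DC 89.
Offset 10: leading byte 0xF0 = 11110000 → 4-byte char #4 = F0 90 8D 84.
Offset 14: leading byte 0xF1 = 11110001 → 4-byte char #5 = F1 82 89 A7.
Offset 18: leading byte 0xD8 = 11011000 → 2-byte char #6 = D8 89.
Offset 20: leading byte 0xF0 = 11110000 → 4-byte char #7 = F0 BE 86 A6.
Offset 24: leading byte 0xE7 = 11100111 → 3-byte char #8 = E7 AB 86.
Leading byte 0xE7 = 11100111 matches 1110xxxx → 3-byte sequence.
Byte 1: 0xE7 = 11100111, payload 0111 (4 bits).
Byte 2: 0xAB = 10101011 (10xxxxxx ✓), payload 101011.
Byte 3: 0x86 = 10000110 (10xxxxxx ✓), payload 000110.
Concatenate: 0111101011000110 = 0x7AC6 (16 bits → U+7AC6).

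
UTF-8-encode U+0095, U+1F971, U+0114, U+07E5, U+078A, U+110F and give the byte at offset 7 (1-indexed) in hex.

0xC4

1-indexed offset 7 is 0-indexed offset 6.
U+0095 → 2-byte form C2 95 at offsets 0–1.
U+1F971 → 4-byte form F0 9F A5 B1 at offsets 2–5.
U+0114 → 2-byte form C4 94 at offsets 6–7.
Offset 6 falls in char 3's range; it's byte 1 of C4 94 = 0xC4.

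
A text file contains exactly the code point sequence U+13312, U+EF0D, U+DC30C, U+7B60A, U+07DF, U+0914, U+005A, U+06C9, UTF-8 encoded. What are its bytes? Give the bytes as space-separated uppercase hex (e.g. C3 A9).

F0 93 8C 92 EE BC 8D F3 9C 8C 8C F1 BB 98 8A DF 9F E0 A4 94 5A DB 89

U+13312: 4-byte form → F0 93 8C 92.
U+EF0D: 3-byte form → EE BC 8D.
U+DC30C: 4-byte form → F3 9C 8C 8C.
U+7B60A: 4-byte form → F1 BB 98 8A.
U+07DF: 2-byte form → DF 9F.
U+0914: 3-byte form → E0 A4 94.
U+005A: 1-byte form → 5A.
U+06C9: 2-byte form → DB 89.
Concatenated (23 bytes): F0 93 8C 92 EE BC 8D F3 9C 8C 8C F1 BB 98 8A DF 9F E0 A4 94 5A DB 89.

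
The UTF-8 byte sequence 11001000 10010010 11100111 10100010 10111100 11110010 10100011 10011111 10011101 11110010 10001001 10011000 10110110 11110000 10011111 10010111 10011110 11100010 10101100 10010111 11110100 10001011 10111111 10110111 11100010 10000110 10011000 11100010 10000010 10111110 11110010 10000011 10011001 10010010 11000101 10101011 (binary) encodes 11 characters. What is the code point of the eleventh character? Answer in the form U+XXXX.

Offset 0: leading byte 0xC8 = 11001000 → 2-byte char #1 = C8 92.
Offset 2: leading byte 0xE7 = 11100111 → 3-byte char #2 = E7 A2 BC.
Offset 5: leading byte 0xF2 = 11110010 → 4-byte char #3 = F2 A3 9F 9D.
Offset 9: leading byte 0xF2 = 11110010 → 4-byte char #4 = F2 89 98 B6.
Offset 13: leading byte 0xF0 = 11110000 → 4-byte char #5 = F0 9F 97 9E.
Offset 17: leading byte 0xE2 = 11100010 → 3-byte char #6 = E2 AC 97.
Offset 20: leading byte 0xF4 = 11110100 → 4-byte char #7 = F4 8B BF B7.
Offset 24: leading byte 0xE2 = 11100010 → 3-byte char #8 = E2 86 98.
Offset 27: leading byte 0xE2 = 11100010 → 3-byte char #9 = E2 82 BE.
Offset 30: leading byte 0xF2 = 11110010 → 4-byte char #10 = F2 83 99 92.
Offset 34: leading byte 0xC5 = 11000101 → 2-byte char #11 = C5 AB.
Leading byte 0xC5 = 11000101 matches 110xxxxx → 2-byte sequence.
Byte 1: 0xC5 = 11000101, payload 00101 (5 bits).
Byte 2: 0xAB = 10101011 (10xxxxxx ✓), payload 101011.
Concatenate: 00101101011 = 0x16B (11 bits → U+016B).

U+016B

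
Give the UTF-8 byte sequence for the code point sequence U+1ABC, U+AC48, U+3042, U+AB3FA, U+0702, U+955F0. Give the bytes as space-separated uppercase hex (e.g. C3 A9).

U+1ABC: 3-byte form → E1 AA BC.
U+AC48: 3-byte form → EA B1 88.
U+3042: 3-byte form → E3 81 82.
U+AB3FA: 4-byte form → F2 AB 8F BA.
U+0702: 2-byte form → DC 82.
U+955F0: 4-byte form → F2 95 97 B0.
Concatenated (19 bytes): E1 AA BC EA B1 88 E3 81 82 F2 AB 8F BA DC 82 F2 95 97 B0.

E1 AA BC EA B1 88 E3 81 82 F2 AB 8F BA DC 82 F2 95 97 B0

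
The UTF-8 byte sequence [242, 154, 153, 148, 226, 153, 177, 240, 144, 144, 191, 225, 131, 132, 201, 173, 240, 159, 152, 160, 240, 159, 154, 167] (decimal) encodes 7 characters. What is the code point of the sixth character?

U+1F620

Offset 0: leading byte 0xF2 = 11110010 → 4-byte char #1 = F2 9A 99 94.
Offset 4: leading byte 0xE2 = 11100010 → 3-byte char #2 = E2 99 B1.
Offset 7: leading byte 0xF0 = 11110000 → 4-byte char #3 = F0 90 90 BF.
Offset 11: leading byte 0xE1 = 11100001 → 3-byte char #4 = E1 83 84.
Offset 14: leading byte 0xC9 = 11001001 → 2-byte char #5 = C9 AD.
Offset 16: leading byte 0xF0 = 11110000 → 4-byte char #6 = F0 9F 98 A0.
Leading byte 0xF0 = 11110000 matches 11110xxx → 4-byte sequence.
Byte 1: 0xF0 = 11110000, payload 000 (3 bits).
Byte 2: 0x9F = 10011111 (10xxxxxx ✓), payload 011111.
Byte 3: 0x98 = 10011000 (10xxxxxx ✓), payload 011000.
Byte 4: 0xA0 = 10100000 (10xxxxxx ✓), payload 100000.
Concatenate: 000011111011000100000 = 0x1F620 (21 bits → U+1F620).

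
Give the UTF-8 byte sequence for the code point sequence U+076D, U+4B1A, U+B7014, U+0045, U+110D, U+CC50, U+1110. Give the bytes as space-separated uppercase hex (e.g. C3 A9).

U+076D: 2-byte form → DD AD.
U+4B1A: 3-byte form → E4 AC 9A.
U+B7014: 4-byte form → F2 B7 80 94.
U+0045: 1-byte form → 45.
U+110D: 3-byte form → E1 84 8D.
U+CC50: 3-byte form → EC B1 90.
U+1110: 3-byte form → E1 84 90.
Concatenated (19 bytes): DD AD E4 AC 9A F2 B7 80 94 45 E1 84 8D EC B1 90 E1 84 90.

DD AD E4 AC 9A F2 B7 80 94 45 E1 84 8D EC B1 90 E1 84 90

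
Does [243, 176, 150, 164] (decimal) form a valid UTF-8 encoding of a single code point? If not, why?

valid

Leading byte 0xF3 = 11110011 → 4-byte form.
Continuation bytes 0xB0=10110000, 0x96=10010110, 0xA4=10100100 all match 10xxxxxx.
Decoded value 0xF05A4 is ≥ 0x10000 (shortest form) and not a surrogate.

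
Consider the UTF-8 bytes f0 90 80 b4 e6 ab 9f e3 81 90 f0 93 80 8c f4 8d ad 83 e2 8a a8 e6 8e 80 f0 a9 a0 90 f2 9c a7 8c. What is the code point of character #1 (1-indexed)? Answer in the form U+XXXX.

Offset 0: leading byte 0xF0 = 11110000 → 4-byte char #1 = F0 90 80 B4.
Leading byte 0xF0 = 11110000 matches 11110xxx → 4-byte sequence.
Byte 1: 0xF0 = 11110000, payload 000 (3 bits).
Byte 2: 0x90 = 10010000 (10xxxxxx ✓), payload 010000.
Byte 3: 0x80 = 10000000 (10xxxxxx ✓), payload 000000.
Byte 4: 0xB4 = 10110100 (10xxxxxx ✓), payload 110100.
Concatenate: 000010000000000110100 = 0x10034 (21 bits → U+10034).

U+10034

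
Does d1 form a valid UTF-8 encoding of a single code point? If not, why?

invalid (sequence truncated)

Leading byte 0xD1 = 11010001 → 2-byte form, but only 1 byte is present.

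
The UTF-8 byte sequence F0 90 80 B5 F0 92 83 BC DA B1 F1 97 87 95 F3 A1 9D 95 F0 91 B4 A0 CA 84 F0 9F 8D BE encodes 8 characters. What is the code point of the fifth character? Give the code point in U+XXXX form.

Offset 0: leading byte 0xF0 = 11110000 → 4-byte char #1 = F0 90 80 B5.
Offset 4: leading byte 0xF0 = 11110000 → 4-byte char #2 = F0 92 83 BC.
Offset 8: leading byte 0xDA = 11011010 → 2-byte char #3 = DA B1.
Offset 10: leading byte 0xF1 = 11110001 → 4-byte char #4 = F1 97 87 95.
Offset 14: leading byte 0xF3 = 11110011 → 4-byte char #5 = F3 A1 9D 95.
Leading byte 0xF3 = 11110011 matches 11110xxx → 4-byte sequence.
Byte 1: 0xF3 = 11110011, payload 011 (3 bits).
Byte 2: 0xA1 = 10100001 (10xxxxxx ✓), payload 100001.
Byte 3: 0x9D = 10011101 (10xxxxxx ✓), payload 011101.
Byte 4: 0x95 = 10010101 (10xxxxxx ✓), payload 010101.
Concatenate: 011100001011101010101 = 0xE1755 (21 bits → U+E1755).

U+E1755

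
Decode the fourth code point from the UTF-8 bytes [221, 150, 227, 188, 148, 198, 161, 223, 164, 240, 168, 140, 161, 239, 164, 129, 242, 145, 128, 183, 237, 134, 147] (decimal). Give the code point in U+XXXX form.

Offset 0: leading byte 0xDD = 11011101 → 2-byte char #1 = DD 96.
Offset 2: leading byte 0xE3 = 11100011 → 3-byte char #2 = E3 BC 94.
Offset 5: leading byte 0xC6 = 11000110 → 2-byte char #3 = C6 A1.
Offset 7: leading byte 0xDF = 11011111 → 2-byte char #4 = DF A4.
Leading byte 0xDF = 11011111 matches 110xxxxx → 2-byte sequence.
Byte 1: 0xDF = 11011111, payload 11111 (5 bits).
Byte 2: 0xA4 = 10100100 (10xxxxxx ✓), payload 100100.
Concatenate: 11111100100 = 0x7E4 (11 bits → U+07E4).

U+07E4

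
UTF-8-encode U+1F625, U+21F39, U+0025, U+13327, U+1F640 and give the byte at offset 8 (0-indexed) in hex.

0x25

U+1F625 → 4-byte form F0 9F 98 A5 at offsets 0–3.
U+21F39 → 4-byte form F0 A1 BC B9 at offsets 4–7.
U+0025 → 1-byte form 25 at offsets 8–8.
Offset 8 falls in char 3's range; it's byte 1 of 25 = 0x25.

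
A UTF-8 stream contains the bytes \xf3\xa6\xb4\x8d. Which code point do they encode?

U+E6D0D

Leading byte 0xF3 = 11110011 matches 11110xxx → 4-byte sequence.
Byte 1: 0xF3 = 11110011, payload 011 (3 bits).
Byte 2: 0xA6 = 10100110 (10xxxxxx ✓), payload 100110.
Byte 3: 0xB4 = 10110100 (10xxxxxx ✓), payload 110100.
Byte 4: 0x8D = 10001101 (10xxxxxx ✓), payload 001101.
Concatenate: 011100110110100001101 = 0xE6D0D (21 bits → U+E6D0D).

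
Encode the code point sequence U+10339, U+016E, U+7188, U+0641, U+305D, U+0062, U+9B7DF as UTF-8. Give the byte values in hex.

U+10339: 4-byte form → F0 90 8C B9.
U+016E: 2-byte form → C5 AE.
U+7188: 3-byte form → E7 86 88.
U+0641: 2-byte form → D9 81.
U+305D: 3-byte form → E3 81 9D.
U+0062: 1-byte form → 62.
U+9B7DF: 4-byte form → F2 9B 9F 9F.
Concatenated (19 bytes): F0 90 8C B9 C5 AE E7 86 88 D9 81 E3 81 9D 62 F2 9B 9F 9F.

F0 90 8C B9 C5 AE E7 86 88 D9 81 E3 81 9D 62 F2 9B 9F 9F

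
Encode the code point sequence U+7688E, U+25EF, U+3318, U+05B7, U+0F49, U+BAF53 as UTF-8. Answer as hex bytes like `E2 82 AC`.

F1 B6 A2 8E E2 97 AF E3 8C 98 D6 B7 E0 BD 89 F2 BA BD 93

U+7688E: 4-byte form → F1 B6 A2 8E.
U+25EF: 3-byte form → E2 97 AF.
U+3318: 3-byte form → E3 8C 98.
U+05B7: 2-byte form → D6 B7.
U+0F49: 3-byte form → E0 BD 89.
U+BAF53: 4-byte form → F2 BA BD 93.
Concatenated (19 bytes): F1 B6 A2 8E E2 97 AF E3 8C 98 D6 B7 E0 BD 89 F2 BA BD 93.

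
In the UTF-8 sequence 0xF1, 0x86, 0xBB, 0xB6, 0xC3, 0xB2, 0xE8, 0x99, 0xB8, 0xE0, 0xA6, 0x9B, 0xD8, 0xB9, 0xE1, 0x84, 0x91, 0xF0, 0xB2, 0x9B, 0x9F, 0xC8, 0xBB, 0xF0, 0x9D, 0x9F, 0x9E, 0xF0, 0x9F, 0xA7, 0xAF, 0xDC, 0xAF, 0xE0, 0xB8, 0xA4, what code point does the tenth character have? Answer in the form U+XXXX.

U+1F9EF

Offset 0: leading byte 0xF1 = 11110001 → 4-byte char #1 = F1 86 BB B6.
Offset 4: leading byte 0xC3 = 11000011 → 2-byte char #2 = C3 B2.
Offset 6: leading byte 0xE8 = 11101000 → 3-byte char #3 = E8 99 B8.
Offset 9: leading byte 0xE0 = 11100000 → 3-byte char #4 = E0 A6 9B.
Offset 12: leading byte 0xD8 = 11011000 → 2-byte char #5 = D8 B9.
Offset 14: leading byte 0xE1 = 11100001 → 3-byte char #6 = E1 84 91.
Offset 17: leading byte 0xF0 = 11110000 → 4-byte char #7 = F0 B2 9B 9F.
Offset 21: leading byte 0xC8 = 11001000 → 2-byte char #8 = C8 BB.
Offset 23: leading byte 0xF0 = 11110000 → 4-byte char #9 = F0 9D 9F 9E.
Offset 27: leading byte 0xF0 = 11110000 → 4-byte char #10 = F0 9F A7 AF.
Leading byte 0xF0 = 11110000 matches 11110xxx → 4-byte sequence.
Byte 1: 0xF0 = 11110000, payload 000 (3 bits).
Byte 2: 0x9F = 10011111 (10xxxxxx ✓), payload 011111.
Byte 3: 0xA7 = 10100111 (10xxxxxx ✓), payload 100111.
Byte 4: 0xAF = 10101111 (10xxxxxx ✓), payload 101111.
Concatenate: 000011111100111101111 = 0x1F9EF (21 bits → U+1F9EF).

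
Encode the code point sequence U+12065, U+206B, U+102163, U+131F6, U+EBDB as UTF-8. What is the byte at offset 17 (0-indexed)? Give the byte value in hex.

U+12065 → 4-byte form F0 92 81 A5 at offsets 0–3.
U+206B → 3-byte form E2 81 AB at offsets 4–6.
U+102163 → 4-byte form F4 82 85 A3 at offsets 7–10.
U+131F6 → 4-byte form F0 93 87 B6 at offsets 11–14.
U+EBDB → 3-byte form EE AF 9B at offsets 15–17.
Offset 17 falls in char 5's range; it's byte 3 of EE AF 9B = 0x9B.

0x9B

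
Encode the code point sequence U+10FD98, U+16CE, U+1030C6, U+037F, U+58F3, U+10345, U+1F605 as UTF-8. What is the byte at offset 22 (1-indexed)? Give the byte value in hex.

0x9F

1-indexed offset 22 is 0-indexed offset 21.
U+10FD98 → 4-byte form F4 8F B6 98 at offsets 0–3.
U+16CE → 3-byte form E1 9B 8E at offsets 4–6.
U+1030C6 → 4-byte form F4 83 83 86 at offsets 7–10.
U+037F → 2-byte form CD BF at offsets 11–12.
U+58F3 → 3-byte form E5 A3 B3 at offsets 13–15.
U+10345 → 4-byte form F0 90 8D 85 at offsets 16–19.
U+1F605 → 4-byte form F0 9F 98 85 at offsets 20–23.
Offset 21 falls in char 7's range; it's byte 2 of F0 9F 98 85 = 0x9F.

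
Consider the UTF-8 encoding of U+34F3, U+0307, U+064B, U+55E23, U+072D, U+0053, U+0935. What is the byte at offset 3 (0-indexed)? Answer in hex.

U+34F3 → 3-byte form E3 93 B3 at offsets 0–2.
U+0307 → 2-byte form CC 87 at offsets 3–4.
Offset 3 falls in char 2's range; it's byte 1 of CC 87 = 0xCC.

0xCC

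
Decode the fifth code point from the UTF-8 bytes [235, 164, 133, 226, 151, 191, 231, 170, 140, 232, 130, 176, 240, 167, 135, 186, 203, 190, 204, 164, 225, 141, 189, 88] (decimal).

U+271FA

Offset 0: leading byte 0xEB = 11101011 → 3-byte char #1 = EB A4 85.
Offset 3: leading byte 0xE2 = 11100010 → 3-byte char #2 = E2 97 BF.
Offset 6: leading byte 0xE7 = 11100111 → 3-byte char #3 = E7 AA 8C.
Offset 9: leading byte 0xE8 = 11101000 → 3-byte char #4 = E8 82 B0.
Offset 12: leading byte 0xF0 = 11110000 → 4-byte char #5 = F0 A7 87 BA.
Leading byte 0xF0 = 11110000 matches 11110xxx → 4-byte sequence.
Byte 1: 0xF0 = 11110000, payload 000 (3 bits).
Byte 2: 0xA7 = 10100111 (10xxxxxx ✓), payload 100111.
Byte 3: 0x87 = 10000111 (10xxxxxx ✓), payload 000111.
Byte 4: 0xBA = 10111010 (10xxxxxx ✓), payload 111010.
Concatenate: 000100111000111111010 = 0x271FA (21 bits → U+271FA).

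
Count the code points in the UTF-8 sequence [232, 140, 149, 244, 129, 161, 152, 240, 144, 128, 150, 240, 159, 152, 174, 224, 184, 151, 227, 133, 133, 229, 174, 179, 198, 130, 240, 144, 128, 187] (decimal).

Byte at offset 0: 0xE8 = 11101000 → 3-byte char (#1). Advance 3.
Byte at offset 3: 0xF4 = 11110100 → 4-byte char (#2). Advance 4.
Byte at offset 7: 0xF0 = 11110000 → 4-byte char (#3). Advance 4.
Byte at offset 11: 0xF0 = 11110000 → 4-byte char (#4). Advance 4.
Byte at offset 15: 0xE0 = 11100000 → 3-byte char (#5). Advance 3.
Byte at offset 18: 0xE3 = 11100011 → 3-byte char (#6). Advance 3.
Byte at offset 21: 0xE5 = 11100101 → 3-byte char (#7). Advance 3.
Byte at offset 24: 0xC6 = 11000110 → 2-byte char (#8). Advance 2.
Byte at offset 26: 0xF0 = 11110000 → 4-byte char (#9). Advance 4.
Reached end at offset 30 after 9 code points.

9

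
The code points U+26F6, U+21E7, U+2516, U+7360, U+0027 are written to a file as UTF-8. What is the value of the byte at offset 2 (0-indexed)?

U+26F6 → 3-byte form E2 9B B6 at offsets 0–2.
Offset 2 falls in char 1's range; it's byte 3 of E2 9B B6 = 0xB6.

0xB6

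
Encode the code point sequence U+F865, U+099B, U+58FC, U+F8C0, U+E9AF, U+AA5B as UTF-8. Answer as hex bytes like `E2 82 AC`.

U+F865: 3-byte form → EF A1 A5.
U+099B: 3-byte form → E0 A6 9B.
U+58FC: 3-byte form → E5 A3 BC.
U+F8C0: 3-byte form → EF A3 80.
U+E9AF: 3-byte form → EE A6 AF.
U+AA5B: 3-byte form → EA A9 9B.
Concatenated (18 bytes): EF A1 A5 E0 A6 9B E5 A3 BC EF A3 80 EE A6 AF EA A9 9B.

EF A1 A5 E0 A6 9B E5 A3 BC EF A3 80 EE A6 AF EA A9 9B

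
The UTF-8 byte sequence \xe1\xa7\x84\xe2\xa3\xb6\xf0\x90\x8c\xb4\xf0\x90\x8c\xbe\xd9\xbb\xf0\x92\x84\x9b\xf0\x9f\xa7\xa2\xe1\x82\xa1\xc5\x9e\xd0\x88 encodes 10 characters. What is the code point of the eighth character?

U+10A1

Offset 0: leading byte 0xE1 = 11100001 → 3-byte char #1 = E1 A7 84.
Offset 3: leading byte 0xE2 = 11100010 → 3-byte char #2 = E2 A3 B6.
Offset 6: leading byte 0xF0 = 11110000 → 4-byte char #3 = F0 90 8C B4.
Offset 10: leading byte 0xF0 = 11110000 → 4-byte char #4 = F0 90 8C BE.
Offset 14: leading byte 0xD9 = 11011001 → 2-byte char #5 = D9 BB.
Offset 16: leading byte 0xF0 = 11110000 → 4-byte char #6 = F0 92 84 9B.
Offset 20: leading byte 0xF0 = 11110000 → 4-byte char #7 = F0 9F A7 A2.
Offset 24: leading byte 0xE1 = 11100001 → 3-byte char #8 = E1 82 A1.
Leading byte 0xE1 = 11100001 matches 1110xxxx → 3-byte sequence.
Byte 1: 0xE1 = 11100001, payload 0001 (4 bits).
Byte 2: 0x82 = 10000010 (10xxxxxx ✓), payload 000010.
Byte 3: 0xA1 = 10100001 (10xxxxxx ✓), payload 100001.
Concatenate: 0001000010100001 = 0x10A1 (16 bits → U+10A1).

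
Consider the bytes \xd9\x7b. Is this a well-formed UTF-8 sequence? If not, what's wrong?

Leading byte 0xD9 = 11011001 → 2-byte form.
Byte 2 is 0x7B = 01111011, which is not 10xxxxxx — expected a continuation byte.

invalid (non-continuation byte where continuation expected)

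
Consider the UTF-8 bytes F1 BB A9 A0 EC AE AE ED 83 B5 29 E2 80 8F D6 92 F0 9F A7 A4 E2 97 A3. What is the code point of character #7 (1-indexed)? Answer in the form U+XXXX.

U+1F9E4

Offset 0: leading byte 0xF1 = 11110001 → 4-byte char #1 = F1 BB A9 A0.
Offset 4: leading byte 0xEC = 11101100 → 3-byte char #2 = EC AE AE.
Offset 7: leading byte 0xED = 11101101 → 3-byte char #3 = ED 83 B5.
Offset 10: leading byte 0x29 = 00101001 → 1-byte char #4 = 29.
Offset 11: leading byte 0xE2 = 11100010 → 3-byte char #5 = E2 80 8F.
Offset 14: leading byte 0xD6 = 11010110 → 2-byte char #6 = D6 92.
Offset 16: leading byte 0xF0 = 11110000 → 4-byte char #7 = F0 9F A7 A4.
Leading byte 0xF0 = 11110000 matches 11110xxx → 4-byte sequence.
Byte 1: 0xF0 = 11110000, payload 000 (3 bits).
Byte 2: 0x9F = 10011111 (10xxxxxx ✓), payload 011111.
Byte 3: 0xA7 = 10100111 (10xxxxxx ✓), payload 100111.
Byte 4: 0xA4 = 10100100 (10xxxxxx ✓), payload 100100.
Concatenate: 000011111100111100100 = 0x1F9E4 (21 bits → U+1F9E4).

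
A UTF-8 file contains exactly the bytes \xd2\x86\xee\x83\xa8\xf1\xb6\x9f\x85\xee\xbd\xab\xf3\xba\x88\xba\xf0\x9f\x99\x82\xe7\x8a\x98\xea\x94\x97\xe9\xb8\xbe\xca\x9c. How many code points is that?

10

Byte at offset 0: 0xD2 = 11010010 → 2-byte char (#1). Advance 2.
Byte at offset 2: 0xEE = 11101110 → 3-byte char (#2). Advance 3.
Byte at offset 5: 0xF1 = 11110001 → 4-byte char (#3). Advance 4.
Byte at offset 9: 0xEE = 11101110 → 3-byte char (#4). Advance 3.
Byte at offset 12: 0xF3 = 11110011 → 4-byte char (#5). Advance 4.
Byte at offset 16: 0xF0 = 11110000 → 4-byte char (#6). Advance 4.
Byte at offset 20: 0xE7 = 11100111 → 3-byte char (#7). Advance 3.
Byte at offset 23: 0xEA = 11101010 → 3-byte char (#8). Advance 3.
Byte at offset 26: 0xE9 = 11101001 → 3-byte char (#9). Advance 3.
Byte at offset 29: 0xCA = 11001010 → 2-byte char (#10). Advance 2.
Reached end at offset 31 after 10 code points.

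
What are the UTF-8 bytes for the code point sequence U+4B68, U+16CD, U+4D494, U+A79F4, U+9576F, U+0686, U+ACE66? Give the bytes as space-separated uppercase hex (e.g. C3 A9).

U+4B68: 3-byte form → E4 AD A8.
U+16CD: 3-byte form → E1 9B 8D.
U+4D494: 4-byte form → F1 8D 92 94.
U+A79F4: 4-byte form → F2 A7 A7 B4.
U+9576F: 4-byte form → F2 95 9D AF.
U+0686: 2-byte form → DA 86.
U+ACE66: 4-byte form → F2 AC B9 A6.
Concatenated (24 bytes): E4 AD A8 E1 9B 8D F1 8D 92 94 F2 A7 A7 B4 F2 95 9D AF DA 86 F2 AC B9 A6.

E4 AD A8 E1 9B 8D F1 8D 92 94 F2 A7 A7 B4 F2 95 9D AF DA 86 F2 AC B9 A6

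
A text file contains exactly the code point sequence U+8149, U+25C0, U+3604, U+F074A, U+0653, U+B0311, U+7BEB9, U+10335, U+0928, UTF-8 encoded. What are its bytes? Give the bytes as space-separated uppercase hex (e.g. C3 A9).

E8 85 89 E2 97 80 E3 98 84 F3 B0 9D 8A D9 93 F2 B0 8C 91 F1 BB BA B9 F0 90 8C B5 E0 A4 A8

U+8149: 3-byte form → E8 85 89.
U+25C0: 3-byte form → E2 97 80.
U+3604: 3-byte form → E3 98 84.
U+F074A: 4-byte form → F3 B0 9D 8A.
U+0653: 2-byte form → D9 93.
U+B0311: 4-byte form → F2 B0 8C 91.
U+7BEB9: 4-byte form → F1 BB BA B9.
U+10335: 4-byte form → F0 90 8C B5.
U+0928: 3-byte form → E0 A4 A8.
Concatenated (30 bytes): E8 85 89 E2 97 80 E3 98 84 F3 B0 9D 8A D9 93 F2 B0 8C 91 F1 BB BA B9 F0 90 8C B5 E0 A4 A8.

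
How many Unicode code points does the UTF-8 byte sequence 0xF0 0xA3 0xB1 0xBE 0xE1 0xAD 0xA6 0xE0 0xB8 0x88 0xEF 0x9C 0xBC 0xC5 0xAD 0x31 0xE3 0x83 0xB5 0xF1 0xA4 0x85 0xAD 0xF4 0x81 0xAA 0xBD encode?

Byte at offset 0: 0xF0 = 11110000 → 4-byte char (#1). Advance 4.
Byte at offset 4: 0xE1 = 11100001 → 3-byte char (#2). Advance 3.
Byte at offset 7: 0xE0 = 11100000 → 3-byte char (#3). Advance 3.
Byte at offset 10: 0xEF = 11101111 → 3-byte char (#4). Advance 3.
Byte at offset 13: 0xC5 = 11000101 → 2-byte char (#5). Advance 2.
Byte at offset 15: 0x31 = 00110001 → 1-byte char (#6). Advance 1.
Byte at offset 16: 0xE3 = 11100011 → 3-byte char (#7). Advance 3.
Byte at offset 19: 0xF1 = 11110001 → 4-byte char (#8). Advance 4.
Byte at offset 23: 0xF4 = 11110100 → 4-byte char (#9). Advance 4.
Reached end at offset 27 after 9 code points.

9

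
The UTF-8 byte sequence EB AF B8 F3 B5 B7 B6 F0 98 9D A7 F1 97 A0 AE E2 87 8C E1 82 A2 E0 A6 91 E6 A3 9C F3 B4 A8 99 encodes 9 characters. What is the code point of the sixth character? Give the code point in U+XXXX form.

Offset 0: leading byte 0xEB = 11101011 → 3-byte char #1 = EB AF B8.
Offset 3: leading byte 0xF3 = 11110011 → 4-byte char #2 = F3 B5 B7 B6.
Offset 7: leading byte 0xF0 = 11110000 → 4-byte char #3 = F0 98 9D A7.
Offset 11: leading byte 0xF1 = 11110001 → 4-byte char #4 = F1 97 A0 AE.
Offset 15: leading byte 0xE2 = 11100010 → 3-byte char #5 = E2 87 8C.
Offset 18: leading byte 0xE1 = 11100001 → 3-byte char #6 = E1 82 A2.
Leading byte 0xE1 = 11100001 matches 1110xxxx → 3-byte sequence.
Byte 1: 0xE1 = 11100001, payload 0001 (4 bits).
Byte 2: 0x82 = 10000010 (10xxxxxx ✓), payload 000010.
Byte 3: 0xA2 = 10100010 (10xxxxxx ✓), payload 100010.
Concatenate: 0001000010100010 = 0x10A2 (16 bits → U+10A2).

U+10A2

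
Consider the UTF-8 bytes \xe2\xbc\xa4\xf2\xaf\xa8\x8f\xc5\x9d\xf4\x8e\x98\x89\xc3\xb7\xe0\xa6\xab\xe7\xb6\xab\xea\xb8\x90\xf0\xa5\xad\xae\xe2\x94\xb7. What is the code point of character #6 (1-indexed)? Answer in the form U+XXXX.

U+09AB

Offset 0: leading byte 0xE2 = 11100010 → 3-byte char #1 = E2 BC A4.
Offset 3: leading byte 0xF2 = 11110010 → 4-byte char #2 = F2 AF A8 8F.
Offset 7: leading byte 0xC5 = 11000101 → 2-byte char #3 = C5 9D.
Offset 9: leading byte 0xF4 = 11110100 → 4-byte char #4 = F4 8E 98 89.
Offset 13: leading byte 0xC3 = 11000011 → 2-byte char #5 = C3 B7.
Offset 15: leading byte 0xE0 = 11100000 → 3-byte char #6 = E0 A6 AB.
Leading byte 0xE0 = 11100000 matches 1110xxxx → 3-byte sequence.
Byte 1: 0xE0 = 11100000, payload 0000 (4 bits).
Byte 2: 0xA6 = 10100110 (10xxxxxx ✓), payload 100110.
Byte 3: 0xAB = 10101011 (10xxxxxx ✓), payload 101011.
Concatenate: 0000100110101011 = 0x9AB (16 bits → U+09AB).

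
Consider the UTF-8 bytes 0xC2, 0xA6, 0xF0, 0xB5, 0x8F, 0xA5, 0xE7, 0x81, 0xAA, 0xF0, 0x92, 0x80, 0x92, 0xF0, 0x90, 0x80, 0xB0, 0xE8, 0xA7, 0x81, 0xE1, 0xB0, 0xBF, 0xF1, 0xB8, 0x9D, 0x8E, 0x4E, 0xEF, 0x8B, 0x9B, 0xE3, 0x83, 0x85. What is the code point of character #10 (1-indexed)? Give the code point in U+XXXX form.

Offset 0: leading byte 0xC2 = 11000010 → 2-byte char #1 = C2 A6.
Offset 2: leading byte 0xF0 = 11110000 → 4-byte char #2 = F0 B5 8F A5.
Offset 6: leading byte 0xE7 = 11100111 → 3-byte char #3 = E7 81 AA.
Offset 9: leading byte 0xF0 = 11110000 → 4-byte char #4 = F0 92 80 92.
Offset 13: leading byte 0xF0 = 11110000 → 4-byte char #5 = F0 90 80 B0.
Offset 17: leading byte 0xE8 = 11101000 → 3-byte char #6 = E8 A7 81.
Offset 20: leading byte 0xE1 = 11100001 → 3-byte char #7 = E1 B0 BF.
Offset 23: leading byte 0xF1 = 11110001 → 4-byte char #8 = F1 B8 9D 8E.
Offset 27: leading byte 0x4E = 01001110 → 1-byte char #9 = 4E.
Offset 28: leading byte 0xEF = 11101111 → 3-byte char #10 = EF 8B 9B.
Leading byte 0xEF = 11101111 matches 1110xxxx → 3-byte sequence.
Byte 1: 0xEF = 11101111, payload 1111 (4 bits).
Byte 2: 0x8B = 10001011 (10xxxxxx ✓), payload 001011.
Byte 3: 0x9B = 10011011 (10xxxxxx ✓), payload 011011.
Concatenate: 1111001011011011 = 0xF2DB (16 bits → U+F2DB).

U+F2DB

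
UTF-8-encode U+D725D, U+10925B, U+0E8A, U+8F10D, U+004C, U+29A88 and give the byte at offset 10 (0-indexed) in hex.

U+D725D → 4-byte form F3 97 89 9D at offsets 0–3.
U+10925B → 4-byte form F4 89 89 9B at offsets 4–7.
U+0E8A → 3-byte form E0 BA 8A at offsets 8–10.
Offset 10 falls in char 3's range; it's byte 3 of E0 BA 8A = 0x8A.

0x8A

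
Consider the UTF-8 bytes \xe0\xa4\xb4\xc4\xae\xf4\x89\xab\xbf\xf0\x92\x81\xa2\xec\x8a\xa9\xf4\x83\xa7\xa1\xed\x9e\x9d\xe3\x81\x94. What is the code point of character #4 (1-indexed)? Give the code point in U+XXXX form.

Offset 0: leading byte 0xE0 = 11100000 → 3-byte char #1 = E0 A4 B4.
Offset 3: leading byte 0xC4 = 11000100 → 2-byte char #2 = C4 AE.
Offset 5: leading byte 0xF4 = 11110100 → 4-byte char #3 = F4 89 AB BF.
Offset 9: leading byte 0xF0 = 11110000 → 4-byte char #4 = F0 92 81 A2.
Leading byte 0xF0 = 11110000 matches 11110xxx → 4-byte sequence.
Byte 1: 0xF0 = 11110000, payload 000 (3 bits).
Byte 2: 0x92 = 10010010 (10xxxxxx ✓), payload 010010.
Byte 3: 0x81 = 10000001 (10xxxxxx ✓), payload 000001.
Byte 4: 0xA2 = 10100010 (10xxxxxx ✓), payload 100010.
Concatenate: 000010010000001100010 = 0x12062 (21 bits → U+12062).

U+12062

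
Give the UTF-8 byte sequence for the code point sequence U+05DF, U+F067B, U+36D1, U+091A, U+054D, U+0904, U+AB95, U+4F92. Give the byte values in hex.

D7 9F F3 B0 99 BB E3 9B 91 E0 A4 9A D5 8D E0 A4 84 EA AE 95 E4 BE 92

U+05DF: 2-byte form → D7 9F.
U+F067B: 4-byte form → F3 B0 99 BB.
U+36D1: 3-byte form → E3 9B 91.
U+091A: 3-byte form → E0 A4 9A.
U+054D: 2-byte form → D5 8D.
U+0904: 3-byte form → E0 A4 84.
U+AB95: 3-byte form → EA AE 95.
U+4F92: 3-byte form → E4 BE 92.
Concatenated (23 bytes): D7 9F F3 B0 99 BB E3 9B 91 E0 A4 9A D5 8D E0 A4 84 EA AE 95 E4 BE 92.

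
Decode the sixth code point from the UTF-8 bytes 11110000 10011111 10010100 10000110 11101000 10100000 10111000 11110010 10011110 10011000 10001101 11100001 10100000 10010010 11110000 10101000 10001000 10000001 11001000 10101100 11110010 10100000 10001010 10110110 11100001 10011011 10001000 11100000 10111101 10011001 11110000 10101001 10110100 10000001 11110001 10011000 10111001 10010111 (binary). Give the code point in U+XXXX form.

Offset 0: leading byte 0xF0 = 11110000 → 4-byte char #1 = F0 9F 94 86.
Offset 4: leading byte 0xE8 = 11101000 → 3-byte char #2 = E8 A0 B8.
Offset 7: leading byte 0xF2 = 11110010 → 4-byte char #3 = F2 9E 98 8D.
Offset 11: leading byte 0xE1 = 11100001 → 3-byte char #4 = E1 A0 92.
Offset 14: leading byte 0xF0 = 11110000 → 4-byte char #5 = F0 A8 88 81.
Offset 18: leading byte 0xC8 = 11001000 → 2-byte char #6 = C8 AC.
Leading byte 0xC8 = 11001000 matches 110xxxxx → 2-byte sequence.
Byte 1: 0xC8 = 11001000, payload 01000 (5 bits).
Byte 2: 0xAC = 10101100 (10xxxxxx ✓), payload 101100.
Concatenate: 01000101100 = 0x22C (11 bits → U+022C).

U+022C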